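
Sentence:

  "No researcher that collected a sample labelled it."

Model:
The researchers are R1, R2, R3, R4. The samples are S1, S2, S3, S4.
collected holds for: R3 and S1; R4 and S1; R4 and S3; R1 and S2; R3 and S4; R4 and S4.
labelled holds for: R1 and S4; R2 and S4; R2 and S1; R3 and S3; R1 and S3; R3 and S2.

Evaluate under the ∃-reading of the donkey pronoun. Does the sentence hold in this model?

True

"it" takes "a sample" as antecedent — a donkey pronoun bound across the clause boundary.
Truth condition: for no (r,s) with collected(r,s) does labelled(r,s) hold.
Restrictor pairs — does the scope hold? (R1,S2):fails  (R3,S1):fails  (R3,S4):fails  (R4,S1):fails  (R4,S3):fails  (R4,S4):fails
Scope holds for no restrictor pair, so the sentence is true.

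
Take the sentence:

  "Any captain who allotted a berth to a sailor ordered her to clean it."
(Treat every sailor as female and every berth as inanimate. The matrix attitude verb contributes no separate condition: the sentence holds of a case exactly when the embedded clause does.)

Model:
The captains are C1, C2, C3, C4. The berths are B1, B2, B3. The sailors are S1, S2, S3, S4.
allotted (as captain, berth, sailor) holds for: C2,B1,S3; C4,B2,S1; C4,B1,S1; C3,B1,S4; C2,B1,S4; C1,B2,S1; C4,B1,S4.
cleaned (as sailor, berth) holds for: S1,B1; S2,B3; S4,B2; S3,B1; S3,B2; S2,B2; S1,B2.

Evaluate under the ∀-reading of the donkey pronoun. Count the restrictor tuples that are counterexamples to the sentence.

"her" takes "a sailor" as antecedent and "it" takes "a berth"; both are donkey pronouns co-varying with the restrictor.
Strong reading: for every (c,b,s) with allotted(c,b,s), cleaned(s,b).
Restrictor triples: (C1,B2,S1)→cleaned(S1,B2) ✓  (C2,B1,S3)→cleaned(S3,B1) ✓  (C2,B1,S4)→cleaned(S4,B1) ✗  (C3,B1,S4)→cleaned(S4,B1) ✗  (C4,B1,S1)→cleaned(S1,B1) ✓  (C4,B1,S4)→cleaned(S4,B1) ✗  (C4,B2,S1)→cleaned(S1,B2) ✓
Counterexamples (restrictor triples failing the scope): 3.

3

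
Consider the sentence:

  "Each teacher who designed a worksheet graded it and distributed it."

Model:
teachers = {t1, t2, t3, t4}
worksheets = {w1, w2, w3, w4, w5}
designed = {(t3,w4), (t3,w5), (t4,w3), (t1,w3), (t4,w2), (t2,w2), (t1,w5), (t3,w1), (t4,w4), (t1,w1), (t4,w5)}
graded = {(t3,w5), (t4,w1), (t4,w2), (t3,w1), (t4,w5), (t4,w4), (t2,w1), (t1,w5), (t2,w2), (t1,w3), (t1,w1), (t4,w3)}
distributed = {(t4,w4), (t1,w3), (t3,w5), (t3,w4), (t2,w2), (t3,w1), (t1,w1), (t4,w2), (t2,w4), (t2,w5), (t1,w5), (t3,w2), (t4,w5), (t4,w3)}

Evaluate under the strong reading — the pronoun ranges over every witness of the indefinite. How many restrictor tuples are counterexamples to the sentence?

1

"it" takes "a worksheet" as antecedent — a donkey pronoun bound across the clause boundary.
Strong reading: for every (t,w) with designed(t,w), graded(t,w) ∧ distributed(t,w).
Restrictor pairs: (t1,w1) ✓  (t1,w3) ✓  (t1,w5) ✓  (t2,w2) ✓  (t3,w1) ✓  (t3,w4) ✗  (t3,w5) ✓  (t4,w2) ✓  (t4,w3) ✓  (t4,w4) ✓  (t4,w5) ✓
Counterexamples (restrictor pairs failing the scope): 1.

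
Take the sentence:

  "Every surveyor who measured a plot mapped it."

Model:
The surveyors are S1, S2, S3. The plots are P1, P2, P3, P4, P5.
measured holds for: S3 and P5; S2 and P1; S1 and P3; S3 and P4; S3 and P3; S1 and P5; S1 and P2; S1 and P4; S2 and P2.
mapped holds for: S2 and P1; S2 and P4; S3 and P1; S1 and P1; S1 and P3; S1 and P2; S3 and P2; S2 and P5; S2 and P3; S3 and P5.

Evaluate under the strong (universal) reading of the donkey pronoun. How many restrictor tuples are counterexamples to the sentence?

5

"it" takes "a plot" as antecedent — a donkey pronoun bound across the clause boundary.
Strong reading: for every (s,p) with measured(s,p), mapped(s,p).
Restrictor pairs: (S1,P2) ✓  (S1,P3) ✓  (S1,P4) ✗  (S1,P5) ✗  (S2,P1) ✓  (S2,P2) ✗  (S3,P3) ✗  (S3,P4) ✗  (S3,P5) ✓
Counterexamples (restrictor pairs failing the scope): 5.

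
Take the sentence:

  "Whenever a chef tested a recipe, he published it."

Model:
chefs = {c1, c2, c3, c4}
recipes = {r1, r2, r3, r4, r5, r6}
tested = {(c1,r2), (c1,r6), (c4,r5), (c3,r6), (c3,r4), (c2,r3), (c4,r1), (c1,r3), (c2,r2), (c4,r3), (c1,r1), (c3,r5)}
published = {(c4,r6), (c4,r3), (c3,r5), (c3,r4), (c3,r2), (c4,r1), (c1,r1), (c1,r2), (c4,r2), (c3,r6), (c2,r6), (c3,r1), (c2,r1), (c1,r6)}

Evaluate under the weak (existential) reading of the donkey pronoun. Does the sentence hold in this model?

"it" takes "a recipe" as antecedent — a donkey pronoun bound across the clause boundary.
Weak reading: every chef c with some tested-recipe has at least one tested-recipe r such that published(c,r).
Per chef: c1:✓  c2:✗  c3:✓  c4:✓
c2 has no witness among its tested-recipes.

False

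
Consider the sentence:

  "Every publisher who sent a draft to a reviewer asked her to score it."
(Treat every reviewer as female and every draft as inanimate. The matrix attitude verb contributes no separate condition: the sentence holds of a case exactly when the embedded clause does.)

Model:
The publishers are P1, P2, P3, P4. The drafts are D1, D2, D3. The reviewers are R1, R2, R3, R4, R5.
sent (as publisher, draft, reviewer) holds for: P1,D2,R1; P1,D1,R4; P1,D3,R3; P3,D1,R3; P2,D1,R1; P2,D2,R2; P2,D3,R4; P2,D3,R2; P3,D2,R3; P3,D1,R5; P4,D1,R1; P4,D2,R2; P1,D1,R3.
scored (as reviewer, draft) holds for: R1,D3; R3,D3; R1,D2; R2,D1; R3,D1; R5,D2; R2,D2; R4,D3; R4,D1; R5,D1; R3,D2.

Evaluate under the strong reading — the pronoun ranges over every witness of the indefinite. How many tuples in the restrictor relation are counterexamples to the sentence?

"her" takes "a reviewer" as antecedent and "it" takes "a draft"; both are donkey pronouns co-varying with the restrictor.
Strong reading: for every (p,d,r) with sent(p,d,r), scored(r,d).
Restrictor triples: (P1,D1,R3)→scored(R3,D1) ✓  (P1,D1,R4)→scored(R4,D1) ✓  (P1,D2,R1)→scored(R1,D2) ✓  (P1,D3,R3)→scored(R3,D3) ✓  (P2,D1,R1)→scored(R1,D1) ✗  (P2,D2,R2)→scored(R2,D2) ✓  (P2,D3,R2)→scored(R2,D3) ✗  (P2,D3,R4)→scored(R4,D3) ✓  (P3,D1,R3)→scored(R3,D1) ✓  (P3,D1,R5)→scored(R5,D1) ✓  (P3,D2,R3)→scored(R3,D2) ✓  (P4,D1,R1)→scored(R1,D1) ✗  (P4,D2,R2)→scored(R2,D2) ✓
Counterexamples (restrictor triples failing the scope): 3.

3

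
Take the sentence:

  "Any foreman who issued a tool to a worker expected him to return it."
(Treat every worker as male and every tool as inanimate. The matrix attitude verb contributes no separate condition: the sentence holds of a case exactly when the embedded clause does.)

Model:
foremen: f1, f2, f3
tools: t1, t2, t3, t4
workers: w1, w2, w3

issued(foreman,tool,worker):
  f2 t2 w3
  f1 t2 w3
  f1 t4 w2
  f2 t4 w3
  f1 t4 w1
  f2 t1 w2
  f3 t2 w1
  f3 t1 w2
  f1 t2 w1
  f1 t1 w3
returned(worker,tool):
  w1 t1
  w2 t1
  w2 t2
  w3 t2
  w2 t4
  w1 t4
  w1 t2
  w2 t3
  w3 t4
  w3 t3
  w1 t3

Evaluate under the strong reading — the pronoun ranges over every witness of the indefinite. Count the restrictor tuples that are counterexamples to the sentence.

1

"him" takes "a worker" as antecedent and "it" takes "a tool"; both are donkey pronouns co-varying with the restrictor.
Strong reading: for every (f,t,w) with issued(f,t,w), returned(w,t).
Restrictor triples: (f1,t1,w3)→returned(w3,t1) ✗  (f1,t2,w1)→returned(w1,t2) ✓  (f1,t2,w3)→returned(w3,t2) ✓  (f1,t4,w1)→returned(w1,t4) ✓  (f1,t4,w2)→returned(w2,t4) ✓  (f2,t1,w2)→returned(w2,t1) ✓  (f2,t2,w3)→returned(w3,t2) ✓  (f2,t4,w3)→returned(w3,t4) ✓  (f3,t1,w2)→returned(w2,t1) ✓  (f3,t2,w1)→returned(w1,t2) ✓
Counterexamples (restrictor triples failing the scope): 1.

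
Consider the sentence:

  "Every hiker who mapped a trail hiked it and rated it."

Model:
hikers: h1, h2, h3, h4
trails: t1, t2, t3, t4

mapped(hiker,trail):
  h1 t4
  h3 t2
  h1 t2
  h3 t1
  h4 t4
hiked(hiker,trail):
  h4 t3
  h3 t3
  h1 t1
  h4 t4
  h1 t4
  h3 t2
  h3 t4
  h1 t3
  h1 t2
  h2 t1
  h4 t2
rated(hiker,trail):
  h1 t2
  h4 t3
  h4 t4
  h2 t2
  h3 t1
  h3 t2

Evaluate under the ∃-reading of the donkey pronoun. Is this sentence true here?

True

"it" takes "a trail" as antecedent — a donkey pronoun bound across the clause boundary.
Weak reading: every hiker h with some mapped-trail has at least one mapped-trail t such that hiked(h,t) ∧ rated(h,t).
Per hiker: h1:✓  h3:✓  h4:✓
Every hiker in the restrictor has a witness.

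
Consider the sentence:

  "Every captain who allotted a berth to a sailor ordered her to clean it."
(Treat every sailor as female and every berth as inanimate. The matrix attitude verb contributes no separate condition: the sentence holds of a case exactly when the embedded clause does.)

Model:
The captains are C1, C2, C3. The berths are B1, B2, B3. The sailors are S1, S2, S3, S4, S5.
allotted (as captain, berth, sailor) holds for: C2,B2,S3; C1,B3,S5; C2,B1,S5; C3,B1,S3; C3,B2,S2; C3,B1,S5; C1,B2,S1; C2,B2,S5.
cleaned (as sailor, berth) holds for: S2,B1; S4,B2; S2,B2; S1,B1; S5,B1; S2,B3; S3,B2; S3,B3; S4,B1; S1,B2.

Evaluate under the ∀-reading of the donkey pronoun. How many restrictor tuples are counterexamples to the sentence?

"her" takes "a sailor" as antecedent and "it" takes "a berth"; both are donkey pronouns co-varying with the restrictor.
Strong reading: for every (c,b,s) with allotted(c,b,s), cleaned(s,b).
Restrictor triples: (C1,B2,S1)→cleaned(S1,B2) ✓  (C1,B3,S5)→cleaned(S5,B3) ✗  (C2,B1,S5)→cleaned(S5,B1) ✓  (C2,B2,S3)→cleaned(S3,B2) ✓  (C2,B2,S5)→cleaned(S5,B2) ✗  (C3,B1,S3)→cleaned(S3,B1) ✗  (C3,B1,S5)→cleaned(S5,B1) ✓  (C3,B2,S2)→cleaned(S2,B2) ✓
Counterexamples (restrictor triples failing the scope): 3.

3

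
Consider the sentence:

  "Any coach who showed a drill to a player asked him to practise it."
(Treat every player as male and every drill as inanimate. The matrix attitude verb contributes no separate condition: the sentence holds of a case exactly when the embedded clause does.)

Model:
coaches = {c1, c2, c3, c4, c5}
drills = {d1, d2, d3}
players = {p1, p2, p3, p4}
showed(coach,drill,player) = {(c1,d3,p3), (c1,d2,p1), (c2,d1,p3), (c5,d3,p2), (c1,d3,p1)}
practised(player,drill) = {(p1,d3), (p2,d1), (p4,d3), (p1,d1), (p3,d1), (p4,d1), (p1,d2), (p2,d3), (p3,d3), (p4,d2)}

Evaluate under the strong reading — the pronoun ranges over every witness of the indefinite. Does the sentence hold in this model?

"him" takes "a player" as antecedent and "it" takes "a drill"; both are donkey pronouns co-varying with the restrictor.
Strong reading: for every (c,d,p) with showed(c,d,p), practised(p,d).
Restrictor triples: (c1,d2,p1)→practised(p1,d2) ✓  (c1,d3,p1)→practised(p1,d3) ✓  (c1,d3,p3)→practised(p3,d3) ✓  (c2,d1,p3)→practised(p3,d1) ✓  (c5,d3,p2)→practised(p2,d3) ✓
Every restrictor triple satisfies the scope.

True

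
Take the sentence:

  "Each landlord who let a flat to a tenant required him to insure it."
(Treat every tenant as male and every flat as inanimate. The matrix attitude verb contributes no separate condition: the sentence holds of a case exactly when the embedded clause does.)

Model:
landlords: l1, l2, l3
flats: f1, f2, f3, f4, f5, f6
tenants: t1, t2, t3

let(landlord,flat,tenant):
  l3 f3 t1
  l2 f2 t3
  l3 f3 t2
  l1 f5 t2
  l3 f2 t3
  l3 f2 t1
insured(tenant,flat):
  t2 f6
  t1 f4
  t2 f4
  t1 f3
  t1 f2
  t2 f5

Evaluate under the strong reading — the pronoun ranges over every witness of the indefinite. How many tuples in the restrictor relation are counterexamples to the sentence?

"him" takes "a tenant" as antecedent and "it" takes "a flat"; both are donkey pronouns co-varying with the restrictor.
Strong reading: for every (l,f,t) with let(l,f,t), insured(t,f).
Restrictor triples: (l1,f5,t2)→insured(t2,f5) ✓  (l2,f2,t3)→insured(t3,f2) ✗  (l3,f2,t1)→insured(t1,f2) ✓  (l3,f2,t3)→insured(t3,f2) ✗  (l3,f3,t1)→insured(t1,f3) ✓  (l3,f3,t2)→insured(t2,f3) ✗
Counterexamples (restrictor triples failing the scope): 3.

3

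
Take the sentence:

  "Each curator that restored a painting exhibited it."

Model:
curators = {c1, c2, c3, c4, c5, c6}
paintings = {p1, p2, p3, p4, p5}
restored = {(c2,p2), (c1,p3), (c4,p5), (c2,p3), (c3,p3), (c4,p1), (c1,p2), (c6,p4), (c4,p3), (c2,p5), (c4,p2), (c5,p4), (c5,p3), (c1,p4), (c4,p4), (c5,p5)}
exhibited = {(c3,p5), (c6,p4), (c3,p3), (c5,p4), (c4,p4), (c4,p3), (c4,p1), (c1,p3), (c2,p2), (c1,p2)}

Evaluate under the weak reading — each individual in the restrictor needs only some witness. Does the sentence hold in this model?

"it" takes "a painting" as antecedent — a donkey pronoun bound across the clause boundary.
Weak reading: every curator c with some restored-painting has at least one restored-painting p such that exhibited(c,p).
Per curator: c1:✓  c2:✓  c3:✓  c4:✓  c5:✓  c6:✓
Every curator in the restrictor has a witness.

True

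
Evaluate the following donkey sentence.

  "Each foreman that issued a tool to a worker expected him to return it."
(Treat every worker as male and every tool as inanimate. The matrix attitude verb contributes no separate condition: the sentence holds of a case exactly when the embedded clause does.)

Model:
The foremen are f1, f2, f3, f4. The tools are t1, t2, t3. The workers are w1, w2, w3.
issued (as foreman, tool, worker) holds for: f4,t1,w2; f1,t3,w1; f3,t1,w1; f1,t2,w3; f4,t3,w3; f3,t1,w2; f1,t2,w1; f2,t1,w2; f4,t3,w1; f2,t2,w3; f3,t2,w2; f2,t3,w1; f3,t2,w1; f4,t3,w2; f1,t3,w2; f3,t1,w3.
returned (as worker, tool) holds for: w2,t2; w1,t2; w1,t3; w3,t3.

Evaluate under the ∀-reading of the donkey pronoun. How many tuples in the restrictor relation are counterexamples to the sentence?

9

"him" takes "a worker" as antecedent and "it" takes "a tool"; both are donkey pronouns co-varying with the restrictor.
Strong reading: for every (f,t,w) with issued(f,t,w), returned(w,t).
Restrictor triples: (f1,t2,w1)→returned(w1,t2) ✓  (f1,t2,w3)→returned(w3,t2) ✗  (f1,t3,w1)→returned(w1,t3) ✓  (f1,t3,w2)→returned(w2,t3) ✗  (f2,t1,w2)→returned(w2,t1) ✗  (f2,t2,w3)→returned(w3,t2) ✗  (f2,t3,w1)→returned(w1,t3) ✓  (f3,t1,w1)→returned(w1,t1) ✗  (f3,t1,w2)→returned(w2,t1) ✗  (f3,t1,w3)→returned(w3,t1) ✗  (f3,t2,w1)→returned(w1,t2) ✓  (f3,t2,w2)→returned(w2,t2) ✓  (f4,t1,w2)→returned(w2,t1) ✗  (f4,t3,w1)→returned(w1,t3) ✓  (f4,t3,w2)→returned(w2,t3) ✗  (f4,t3,w3)→returned(w3,t3) ✓
Counterexamples (restrictor triples failing the scope): 9.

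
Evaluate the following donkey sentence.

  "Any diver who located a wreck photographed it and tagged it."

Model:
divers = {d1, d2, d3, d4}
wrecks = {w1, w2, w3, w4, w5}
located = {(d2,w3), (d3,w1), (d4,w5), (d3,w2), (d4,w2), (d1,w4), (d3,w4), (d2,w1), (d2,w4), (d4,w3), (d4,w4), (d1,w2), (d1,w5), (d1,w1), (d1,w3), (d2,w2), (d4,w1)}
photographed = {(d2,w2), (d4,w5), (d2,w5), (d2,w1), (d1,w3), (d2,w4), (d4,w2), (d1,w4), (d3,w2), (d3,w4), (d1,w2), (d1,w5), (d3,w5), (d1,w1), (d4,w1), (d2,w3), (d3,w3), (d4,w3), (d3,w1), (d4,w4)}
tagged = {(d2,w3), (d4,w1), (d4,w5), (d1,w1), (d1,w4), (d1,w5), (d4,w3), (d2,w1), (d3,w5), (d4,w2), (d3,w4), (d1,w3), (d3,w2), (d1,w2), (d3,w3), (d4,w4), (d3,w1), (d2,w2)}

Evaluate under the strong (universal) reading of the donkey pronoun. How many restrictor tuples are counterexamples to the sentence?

1

"it" takes "a wreck" as antecedent — a donkey pronoun bound across the clause boundary.
Strong reading: for every (d,w) with located(d,w), photographed(d,w) ∧ tagged(d,w).
Restrictor pairs: (d1,w1) ✓  (d1,w2) ✓  (d1,w3) ✓  (d1,w4) ✓  (d1,w5) ✓  (d2,w1) ✓  (d2,w2) ✓  (d2,w3) ✓  (d2,w4) ✗  (d3,w1) ✓  (d3,w2) ✓  (d3,w4) ✓  (d4,w1) ✓  (d4,w2) ✓  (d4,w3) ✓  (d4,w4) ✓  (d4,w5) ✓
Counterexamples (restrictor pairs failing the scope): 1.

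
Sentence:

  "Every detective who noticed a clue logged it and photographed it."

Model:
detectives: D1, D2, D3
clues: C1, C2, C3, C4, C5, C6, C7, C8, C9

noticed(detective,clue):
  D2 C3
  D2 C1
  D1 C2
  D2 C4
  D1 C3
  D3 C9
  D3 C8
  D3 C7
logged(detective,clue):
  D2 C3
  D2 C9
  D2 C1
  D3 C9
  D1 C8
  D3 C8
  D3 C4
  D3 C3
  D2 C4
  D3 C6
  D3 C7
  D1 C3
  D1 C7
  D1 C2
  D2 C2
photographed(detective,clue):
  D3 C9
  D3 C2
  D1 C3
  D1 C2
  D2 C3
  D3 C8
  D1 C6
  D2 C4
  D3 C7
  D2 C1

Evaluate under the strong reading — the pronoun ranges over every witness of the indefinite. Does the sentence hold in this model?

True

"it" takes "a clue" as antecedent — a donkey pronoun bound across the clause boundary.
Strong reading: for every (d,c) with noticed(d,c), logged(d,c) ∧ photographed(d,c).
Restrictor pairs: (D1,C2) ✓  (D1,C3) ✓  (D2,C1) ✓  (D2,C3) ✓  (D2,C4) ✓  (D3,C7) ✓  (D3,C8) ✓  (D3,C9) ✓
Every restrictor pair satisfies the scope.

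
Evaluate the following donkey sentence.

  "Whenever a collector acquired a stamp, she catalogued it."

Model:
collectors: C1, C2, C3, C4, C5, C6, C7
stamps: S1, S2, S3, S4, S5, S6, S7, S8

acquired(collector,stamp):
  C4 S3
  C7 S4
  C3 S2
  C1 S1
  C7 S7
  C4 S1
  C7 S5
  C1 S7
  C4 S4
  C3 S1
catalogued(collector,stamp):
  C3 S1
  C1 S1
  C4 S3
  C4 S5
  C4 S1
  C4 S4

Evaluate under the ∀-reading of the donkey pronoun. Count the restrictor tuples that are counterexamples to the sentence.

"it" takes "a stamp" as antecedent — a donkey pronoun bound across the clause boundary.
Strong reading: for every (c,s) with acquired(c,s), catalogued(c,s).
Restrictor pairs: (C1,S1) ✓  (C1,S7) ✗  (C3,S1) ✓  (C3,S2) ✗  (C4,S1) ✓  (C4,S3) ✓  (C4,S4) ✓  (C7,S4) ✗  (C7,S5) ✗  (C7,S7) ✗
Counterexamples (restrictor pairs failing the scope): 5.

5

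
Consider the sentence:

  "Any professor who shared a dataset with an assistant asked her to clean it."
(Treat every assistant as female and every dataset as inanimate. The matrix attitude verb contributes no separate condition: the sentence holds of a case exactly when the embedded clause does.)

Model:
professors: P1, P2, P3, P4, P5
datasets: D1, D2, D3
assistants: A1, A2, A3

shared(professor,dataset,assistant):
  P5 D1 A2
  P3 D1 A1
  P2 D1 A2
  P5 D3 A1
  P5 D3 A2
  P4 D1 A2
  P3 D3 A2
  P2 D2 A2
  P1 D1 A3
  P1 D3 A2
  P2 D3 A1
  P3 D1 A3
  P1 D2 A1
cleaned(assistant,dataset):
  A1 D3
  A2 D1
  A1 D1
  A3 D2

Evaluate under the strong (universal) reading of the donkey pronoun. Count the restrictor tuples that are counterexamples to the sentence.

7

"her" takes "an assistant" as antecedent and "it" takes "a dataset"; both are donkey pronouns co-varying with the restrictor.
Strong reading: for every (p,d,a) with shared(p,d,a), cleaned(a,d).
Restrictor triples: (P1,D1,A3)→cleaned(A3,D1) ✗  (P1,D2,A1)→cleaned(A1,D2) ✗  (P1,D3,A2)→cleaned(A2,D3) ✗  (P2,D1,A2)→cleaned(A2,D1) ✓  (P2,D2,A2)→cleaned(A2,D2) ✗  (P2,D3,A1)→cleaned(A1,D3) ✓  (P3,D1,A1)→cleaned(A1,D1) ✓  (P3,D1,A3)→cleaned(A3,D1) ✗  (P3,D3,A2)→cleaned(A2,D3) ✗  (P4,D1,A2)→cleaned(A2,D1) ✓  (P5,D1,A2)→cleaned(A2,D1) ✓  (P5,D3,A1)→cleaned(A1,D3) ✓  (P5,D3,A2)→cleaned(A2,D3) ✗
Counterexamples (restrictor triples failing the scope): 7.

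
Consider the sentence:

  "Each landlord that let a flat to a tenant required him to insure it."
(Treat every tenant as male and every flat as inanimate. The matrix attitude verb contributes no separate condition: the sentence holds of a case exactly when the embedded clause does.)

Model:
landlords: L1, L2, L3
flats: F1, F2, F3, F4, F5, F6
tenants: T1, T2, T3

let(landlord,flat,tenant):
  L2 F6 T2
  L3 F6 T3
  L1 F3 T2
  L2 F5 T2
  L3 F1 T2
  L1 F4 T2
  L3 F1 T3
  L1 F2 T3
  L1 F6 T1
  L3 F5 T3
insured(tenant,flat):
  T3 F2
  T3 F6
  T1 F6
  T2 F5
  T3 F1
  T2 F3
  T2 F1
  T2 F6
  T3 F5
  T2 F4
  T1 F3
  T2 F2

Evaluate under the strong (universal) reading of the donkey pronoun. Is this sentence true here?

"him" takes "a tenant" as antecedent and "it" takes "a flat"; both are donkey pronouns co-varying with the restrictor.
Strong reading: for every (l,f,t) with let(l,f,t), insured(t,f).
Restrictor triples: (L1,F2,T3)→insured(T3,F2) ✓  (L1,F3,T2)→insured(T2,F3) ✓  (L1,F4,T2)→insured(T2,F4) ✓  (L1,F6,T1)→insured(T1,F6) ✓  (L2,F5,T2)→insured(T2,F5) ✓  (L2,F6,T2)→insured(T2,F6) ✓  (L3,F1,T2)→insured(T2,F1) ✓  (L3,F1,T3)→insured(T3,F1) ✓  (L3,F5,T3)→insured(T3,F5) ✓  (L3,F6,T3)→insured(T3,F6) ✓
Every restrictor triple satisfies the scope.

True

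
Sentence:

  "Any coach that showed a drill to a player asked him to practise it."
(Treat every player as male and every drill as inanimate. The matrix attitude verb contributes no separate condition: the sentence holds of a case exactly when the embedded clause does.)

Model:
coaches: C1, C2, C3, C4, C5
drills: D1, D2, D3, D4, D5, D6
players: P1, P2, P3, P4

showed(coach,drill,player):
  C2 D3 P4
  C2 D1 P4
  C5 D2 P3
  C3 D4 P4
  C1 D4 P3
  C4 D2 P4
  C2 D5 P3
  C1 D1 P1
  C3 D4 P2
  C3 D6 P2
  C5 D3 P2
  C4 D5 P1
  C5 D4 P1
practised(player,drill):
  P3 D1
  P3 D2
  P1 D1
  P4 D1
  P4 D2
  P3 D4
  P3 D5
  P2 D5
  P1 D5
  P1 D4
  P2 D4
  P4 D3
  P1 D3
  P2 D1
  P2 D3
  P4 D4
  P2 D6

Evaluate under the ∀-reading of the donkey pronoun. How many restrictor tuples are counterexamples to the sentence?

"him" takes "a player" as antecedent and "it" takes "a drill"; both are donkey pronouns co-varying with the restrictor.
Strong reading: for every (c,d,p) with showed(c,d,p), practised(p,d).
Restrictor triples: (C1,D1,P1)→practised(P1,D1) ✓  (C1,D4,P3)→practised(P3,D4) ✓  (C2,D1,P4)→practised(P4,D1) ✓  (C2,D3,P4)→practised(P4,D3) ✓  (C2,D5,P3)→practised(P3,D5) ✓  (C3,D4,P2)→practised(P2,D4) ✓  (C3,D4,P4)→practised(P4,D4) ✓  (C3,D6,P2)→practised(P2,D6) ✓  (C4,D2,P4)→practised(P4,D2) ✓  (C4,D5,P1)→practised(P1,D5) ✓  (C5,D2,P3)→practised(P3,D2) ✓  (C5,D3,P2)→practised(P2,D3) ✓  (C5,D4,P1)→practised(P1,D4) ✓
Counterexamples (restrictor triples failing the scope): 0.

0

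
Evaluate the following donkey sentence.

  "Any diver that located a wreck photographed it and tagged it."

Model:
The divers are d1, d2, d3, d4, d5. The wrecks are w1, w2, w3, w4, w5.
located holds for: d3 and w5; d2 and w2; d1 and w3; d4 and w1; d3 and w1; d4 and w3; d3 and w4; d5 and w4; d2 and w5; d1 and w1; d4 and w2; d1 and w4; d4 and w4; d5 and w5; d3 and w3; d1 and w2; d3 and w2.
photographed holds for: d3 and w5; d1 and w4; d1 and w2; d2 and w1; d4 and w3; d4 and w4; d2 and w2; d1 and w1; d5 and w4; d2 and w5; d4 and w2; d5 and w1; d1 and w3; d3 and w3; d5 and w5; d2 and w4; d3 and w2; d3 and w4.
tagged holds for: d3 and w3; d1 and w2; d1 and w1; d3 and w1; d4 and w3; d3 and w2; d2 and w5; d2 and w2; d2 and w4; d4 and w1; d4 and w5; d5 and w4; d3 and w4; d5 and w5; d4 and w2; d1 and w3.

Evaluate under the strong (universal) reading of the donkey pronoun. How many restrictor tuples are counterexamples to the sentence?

"it" takes "a wreck" as antecedent — a donkey pronoun bound across the clause boundary.
Strong reading: for every (d,w) with located(d,w), photographed(d,w) ∧ tagged(d,w).
Restrictor pairs: (d1,w1) ✓  (d1,w2) ✓  (d1,w3) ✓  (d1,w4) ✗  (d2,w2) ✓  (d2,w5) ✓  (d3,w1) ✗  (d3,w2) ✓  (d3,w3) ✓  (d3,w4) ✓  (d3,w5) ✗  (d4,w1) ✗  (d4,w2) ✓  (d4,w3) ✓  (d4,w4) ✗  (d5,w4) ✓  (d5,w5) ✓
Counterexamples (restrictor pairs failing the scope): 5.

5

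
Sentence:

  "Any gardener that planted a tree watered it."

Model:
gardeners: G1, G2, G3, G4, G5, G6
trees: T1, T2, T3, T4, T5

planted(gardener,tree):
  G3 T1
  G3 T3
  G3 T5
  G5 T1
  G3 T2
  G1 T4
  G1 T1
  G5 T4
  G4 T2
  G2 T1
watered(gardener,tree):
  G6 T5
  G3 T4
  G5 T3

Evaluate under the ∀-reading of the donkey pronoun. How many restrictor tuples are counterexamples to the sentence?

"it" takes "a tree" as antecedent — a donkey pronoun bound across the clause boundary.
Strong reading: for every (g,t) with planted(g,t), watered(g,t).
Restrictor pairs: (G1,T1) ✗  (G1,T4) ✗  (G2,T1) ✗  (G3,T1) ✗  (G3,T2) ✗  (G3,T3) ✗  (G3,T5) ✗  (G4,T2) ✗  (G5,T1) ✗  (G5,T4) ✗
Counterexamples (restrictor pairs failing the scope): 10.

10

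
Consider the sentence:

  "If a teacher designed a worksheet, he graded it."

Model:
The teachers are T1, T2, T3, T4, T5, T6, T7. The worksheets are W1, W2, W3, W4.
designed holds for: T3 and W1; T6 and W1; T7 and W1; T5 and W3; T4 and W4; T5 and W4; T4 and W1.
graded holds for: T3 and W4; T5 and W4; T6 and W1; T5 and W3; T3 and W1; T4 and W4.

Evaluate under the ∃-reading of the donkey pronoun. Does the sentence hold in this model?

"it" takes "a worksheet" as antecedent — a donkey pronoun bound across the clause boundary.
Weak reading: every teacher t with some designed-worksheet has at least one designed-worksheet w such that graded(t,w).
Per teacher: T3:✓  T4:✓  T5:✓  T6:✓  T7:✗
T7 has no witness among its designed-worksheets.

False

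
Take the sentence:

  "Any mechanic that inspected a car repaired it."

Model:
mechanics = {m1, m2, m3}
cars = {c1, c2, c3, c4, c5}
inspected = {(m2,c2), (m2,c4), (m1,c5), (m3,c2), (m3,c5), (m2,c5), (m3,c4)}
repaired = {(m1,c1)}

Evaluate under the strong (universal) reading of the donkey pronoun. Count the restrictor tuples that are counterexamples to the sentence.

"it" takes "a car" as antecedent — a donkey pronoun bound across the clause boundary.
Strong reading: for every (m,c) with inspected(m,c), repaired(m,c).
Restrictor pairs: (m1,c5) ✗  (m2,c2) ✗  (m2,c4) ✗  (m2,c5) ✗  (m3,c2) ✗  (m3,c4) ✗  (m3,c5) ✗
Counterexamples (restrictor pairs failing the scope): 7.

7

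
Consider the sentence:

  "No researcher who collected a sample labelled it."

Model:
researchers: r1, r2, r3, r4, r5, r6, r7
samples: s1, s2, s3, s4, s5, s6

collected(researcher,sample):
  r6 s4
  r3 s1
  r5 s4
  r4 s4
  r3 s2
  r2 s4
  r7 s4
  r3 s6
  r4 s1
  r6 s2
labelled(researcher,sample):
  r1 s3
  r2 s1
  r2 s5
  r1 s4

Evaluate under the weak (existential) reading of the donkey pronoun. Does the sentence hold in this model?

True

"it" takes "a sample" as antecedent — a donkey pronoun bound across the clause boundary.
Truth condition: for no (r,s) with collected(r,s) does labelled(r,s) hold.
Restrictor pairs — does the scope hold? (r2,s4):fails  (r3,s1):fails  (r3,s2):fails  (r3,s6):fails  (r4,s1):fails  (r4,s4):fails  (r5,s4):fails  (r6,s2):fails  (r6,s4):fails  (r7,s4):fails
Scope holds for no restrictor pair, so the sentence is true.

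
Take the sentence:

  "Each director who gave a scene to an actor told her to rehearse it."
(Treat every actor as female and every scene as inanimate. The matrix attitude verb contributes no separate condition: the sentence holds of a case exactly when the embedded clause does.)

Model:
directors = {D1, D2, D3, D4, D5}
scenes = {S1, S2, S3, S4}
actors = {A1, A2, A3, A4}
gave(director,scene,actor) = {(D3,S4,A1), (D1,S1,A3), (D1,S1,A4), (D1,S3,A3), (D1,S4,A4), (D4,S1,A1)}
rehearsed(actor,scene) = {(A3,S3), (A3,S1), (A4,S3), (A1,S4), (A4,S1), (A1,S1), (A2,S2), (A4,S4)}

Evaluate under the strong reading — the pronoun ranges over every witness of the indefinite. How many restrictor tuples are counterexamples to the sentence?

0

"her" takes "an actor" as antecedent and "it" takes "a scene"; both are donkey pronouns co-varying with the restrictor.
Strong reading: for every (d,s,a) with gave(d,s,a), rehearsed(a,s).
Restrictor triples: (D1,S1,A3)→rehearsed(A3,S1) ✓  (D1,S1,A4)→rehearsed(A4,S1) ✓  (D1,S3,A3)→rehearsed(A3,S3) ✓  (D1,S4,A4)→rehearsed(A4,S4) ✓  (D3,S4,A1)→rehearsed(A1,S4) ✓  (D4,S1,A1)→rehearsed(A1,S1) ✓
Counterexamples (restrictor triples failing the scope): 0.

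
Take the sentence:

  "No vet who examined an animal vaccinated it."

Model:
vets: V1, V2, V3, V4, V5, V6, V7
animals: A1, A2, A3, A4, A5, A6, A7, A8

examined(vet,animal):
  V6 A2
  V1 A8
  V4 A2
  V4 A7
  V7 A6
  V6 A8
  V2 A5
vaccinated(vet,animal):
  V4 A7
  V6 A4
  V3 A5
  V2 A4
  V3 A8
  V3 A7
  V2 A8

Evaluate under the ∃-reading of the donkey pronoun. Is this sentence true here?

False

"it" takes "an animal" as antecedent — a donkey pronoun bound across the clause boundary.
Truth condition: for no (v,a) with examined(v,a) does vaccinated(v,a) hold.
Restrictor pairs — does the scope hold? (V1,A8):fails  (V2,A5):fails  (V4,A2):fails  (V4,A7):holds  (V6,A2):fails  (V6,A8):fails  (V7,A6):fails
Scope holds for 1 pair(s), so the sentence is false.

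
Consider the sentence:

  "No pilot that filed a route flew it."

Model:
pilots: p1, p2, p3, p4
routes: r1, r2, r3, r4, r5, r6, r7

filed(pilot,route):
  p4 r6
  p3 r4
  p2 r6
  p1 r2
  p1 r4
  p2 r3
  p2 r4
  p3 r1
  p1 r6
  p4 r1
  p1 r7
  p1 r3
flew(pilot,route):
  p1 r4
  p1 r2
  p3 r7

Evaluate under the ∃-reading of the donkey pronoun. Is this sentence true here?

"it" takes "a route" as antecedent — a donkey pronoun bound across the clause boundary.
Truth condition: for no (p,r) with filed(p,r) does flew(p,r) hold.
Restrictor pairs — does the scope hold? (p1,r2):holds  (p1,r3):fails  (p1,r4):holds  (p1,r6):fails  (p1,r7):fails  (p2,r3):fails  (p2,r4):fails  (p2,r6):fails  (p3,r1):fails  (p3,r4):fails  (p4,r1):fails  (p4,r6):fails
Scope holds for 2 pair(s), so the sentence is false.

False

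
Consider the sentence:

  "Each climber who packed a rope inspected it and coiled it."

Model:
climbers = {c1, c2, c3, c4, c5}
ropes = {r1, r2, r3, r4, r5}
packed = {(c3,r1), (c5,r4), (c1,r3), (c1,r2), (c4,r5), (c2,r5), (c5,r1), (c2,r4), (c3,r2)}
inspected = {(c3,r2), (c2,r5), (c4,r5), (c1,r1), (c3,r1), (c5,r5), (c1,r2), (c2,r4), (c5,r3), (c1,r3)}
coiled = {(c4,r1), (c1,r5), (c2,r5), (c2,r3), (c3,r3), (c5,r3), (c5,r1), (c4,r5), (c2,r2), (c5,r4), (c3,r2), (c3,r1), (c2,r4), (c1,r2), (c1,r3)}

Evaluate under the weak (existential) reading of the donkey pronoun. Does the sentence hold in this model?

"it" takes "a rope" as antecedent — a donkey pronoun bound across the clause boundary.
Weak reading: every climber c with some packed-rope has at least one packed-rope r such that inspected(c,r) ∧ coiled(c,r).
Per climber: c1:✓  c2:✓  c3:✓  c4:✓  c5:✗
c5 has no witness among its packed-ropes.

False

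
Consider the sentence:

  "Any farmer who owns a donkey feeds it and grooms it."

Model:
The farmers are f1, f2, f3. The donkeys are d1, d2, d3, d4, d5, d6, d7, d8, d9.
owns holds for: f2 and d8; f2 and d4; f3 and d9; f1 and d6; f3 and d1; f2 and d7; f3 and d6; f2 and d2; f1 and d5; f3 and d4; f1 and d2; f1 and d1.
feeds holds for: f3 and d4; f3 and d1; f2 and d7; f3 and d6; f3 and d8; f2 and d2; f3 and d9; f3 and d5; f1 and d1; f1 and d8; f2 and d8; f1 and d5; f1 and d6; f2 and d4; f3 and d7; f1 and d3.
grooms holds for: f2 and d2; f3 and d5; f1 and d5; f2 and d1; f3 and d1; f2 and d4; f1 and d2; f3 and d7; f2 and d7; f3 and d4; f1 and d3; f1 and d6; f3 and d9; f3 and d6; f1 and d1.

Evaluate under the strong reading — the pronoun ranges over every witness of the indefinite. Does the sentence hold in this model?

False

"it" takes "a donkey" as antecedent — a donkey pronoun bound across the clause boundary.
Strong reading: for every (f,d) with owns(f,d), feeds(f,d) ∧ grooms(f,d).
Restrictor pairs: (f1,d1) ✓  (f1,d2) ✗  (f1,d5) ✓  (f1,d6) ✓  (f2,d2) ✓  (f2,d4) ✓  (f2,d7) ✓  (f2,d8) ✗  (f3,d1) ✓  (f3,d4) ✓  (f3,d6) ✓  (f3,d9) ✓
Counterexample: (f1,d2) is in owns but fails the scope.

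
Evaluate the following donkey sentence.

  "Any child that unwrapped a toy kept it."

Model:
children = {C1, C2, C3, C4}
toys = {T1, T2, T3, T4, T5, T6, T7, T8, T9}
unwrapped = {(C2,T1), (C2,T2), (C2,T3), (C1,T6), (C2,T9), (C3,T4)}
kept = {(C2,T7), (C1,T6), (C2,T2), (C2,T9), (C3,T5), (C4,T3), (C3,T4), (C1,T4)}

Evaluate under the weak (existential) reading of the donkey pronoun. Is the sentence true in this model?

True

"it" takes "a toy" as antecedent — a donkey pronoun bound across the clause boundary.
Weak reading: every child c with some unwrapped-toy has at least one unwrapped-toy t such that kept(c,t).
Per child: C1:✓  C2:✓  C3:✓
Every child in the restrictor has a witness.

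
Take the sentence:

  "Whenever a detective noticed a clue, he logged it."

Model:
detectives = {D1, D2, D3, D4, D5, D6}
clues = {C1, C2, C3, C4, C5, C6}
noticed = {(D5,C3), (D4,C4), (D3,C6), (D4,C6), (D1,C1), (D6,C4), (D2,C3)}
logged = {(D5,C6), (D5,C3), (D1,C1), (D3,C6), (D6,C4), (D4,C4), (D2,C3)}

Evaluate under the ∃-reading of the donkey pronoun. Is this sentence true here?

"it" takes "a clue" as antecedent — a donkey pronoun bound across the clause boundary.
Weak reading: every detective d with some noticed-clue has at least one noticed-clue c such that logged(d,c).
Per detective: D1:✓  D2:✓  D3:✓  D4:✓  D5:✓  D6:✓
Every detective in the restrictor has a witness.

True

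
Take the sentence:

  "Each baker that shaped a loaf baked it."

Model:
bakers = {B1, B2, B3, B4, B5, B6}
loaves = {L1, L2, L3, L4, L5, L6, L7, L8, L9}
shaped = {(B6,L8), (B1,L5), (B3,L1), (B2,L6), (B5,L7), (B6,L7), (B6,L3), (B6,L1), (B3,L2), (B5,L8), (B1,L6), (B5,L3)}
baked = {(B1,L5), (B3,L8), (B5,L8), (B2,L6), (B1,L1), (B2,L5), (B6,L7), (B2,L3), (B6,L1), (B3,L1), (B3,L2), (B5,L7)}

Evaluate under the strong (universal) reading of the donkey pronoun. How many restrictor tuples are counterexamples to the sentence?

4

"it" takes "a loaf" as antecedent — a donkey pronoun bound across the clause boundary.
Strong reading: for every (b,l) with shaped(b,l), baked(b,l).
Restrictor pairs: (B1,L5) ✓  (B1,L6) ✗  (B2,L6) ✓  (B3,L1) ✓  (B3,L2) ✓  (B5,L3) ✗  (B5,L7) ✓  (B5,L8) ✓  (B6,L1) ✓  (B6,L3) ✗  (B6,L7) ✓  (B6,L8) ✗
Counterexamples (restrictor pairs failing the scope): 4.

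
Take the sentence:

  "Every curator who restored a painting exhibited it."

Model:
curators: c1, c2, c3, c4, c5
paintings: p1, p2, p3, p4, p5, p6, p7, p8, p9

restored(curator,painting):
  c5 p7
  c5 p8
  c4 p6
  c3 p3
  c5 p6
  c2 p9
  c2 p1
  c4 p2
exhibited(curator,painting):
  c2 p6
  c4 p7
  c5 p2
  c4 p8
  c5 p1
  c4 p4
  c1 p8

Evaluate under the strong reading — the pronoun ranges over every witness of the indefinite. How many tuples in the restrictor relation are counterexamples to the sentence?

"it" takes "a painting" as antecedent — a donkey pronoun bound across the clause boundary.
Strong reading: for every (c,p) with restored(c,p), exhibited(c,p).
Restrictor pairs: (c2,p1) ✗  (c2,p9) ✗  (c3,p3) ✗  (c4,p2) ✗  (c4,p6) ✗  (c5,p6) ✗  (c5,p7) ✗  (c5,p8) ✗
Counterexamples (restrictor pairs failing the scope): 8.

8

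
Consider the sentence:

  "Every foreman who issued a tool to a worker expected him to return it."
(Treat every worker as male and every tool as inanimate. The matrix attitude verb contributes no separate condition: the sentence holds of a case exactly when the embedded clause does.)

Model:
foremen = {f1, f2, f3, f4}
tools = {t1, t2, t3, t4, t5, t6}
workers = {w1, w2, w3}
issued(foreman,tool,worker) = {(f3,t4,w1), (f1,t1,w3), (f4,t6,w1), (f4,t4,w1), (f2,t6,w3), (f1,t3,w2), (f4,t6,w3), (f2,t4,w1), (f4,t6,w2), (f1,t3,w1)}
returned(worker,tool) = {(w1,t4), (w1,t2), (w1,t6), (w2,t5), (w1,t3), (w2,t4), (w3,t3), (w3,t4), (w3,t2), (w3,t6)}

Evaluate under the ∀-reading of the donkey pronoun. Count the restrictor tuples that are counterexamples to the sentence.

3

"him" takes "a worker" as antecedent and "it" takes "a tool"; both are donkey pronouns co-varying with the restrictor.
Strong reading: for every (f,t,w) with issued(f,t,w), returned(w,t).
Restrictor triples: (f1,t1,w3)→returned(w3,t1) ✗  (f1,t3,w1)→returned(w1,t3) ✓  (f1,t3,w2)→returned(w2,t3) ✗  (f2,t4,w1)→returned(w1,t4) ✓  (f2,t6,w3)→returned(w3,t6) ✓  (f3,t4,w1)→returned(w1,t4) ✓  (f4,t4,w1)→returned(w1,t4) ✓  (f4,t6,w1)→returned(w1,t6) ✓  (f4,t6,w2)→returned(w2,t6) ✗  (f4,t6,w3)→returned(w3,t6) ✓
Counterexamples (restrictor triples failing the scope): 3.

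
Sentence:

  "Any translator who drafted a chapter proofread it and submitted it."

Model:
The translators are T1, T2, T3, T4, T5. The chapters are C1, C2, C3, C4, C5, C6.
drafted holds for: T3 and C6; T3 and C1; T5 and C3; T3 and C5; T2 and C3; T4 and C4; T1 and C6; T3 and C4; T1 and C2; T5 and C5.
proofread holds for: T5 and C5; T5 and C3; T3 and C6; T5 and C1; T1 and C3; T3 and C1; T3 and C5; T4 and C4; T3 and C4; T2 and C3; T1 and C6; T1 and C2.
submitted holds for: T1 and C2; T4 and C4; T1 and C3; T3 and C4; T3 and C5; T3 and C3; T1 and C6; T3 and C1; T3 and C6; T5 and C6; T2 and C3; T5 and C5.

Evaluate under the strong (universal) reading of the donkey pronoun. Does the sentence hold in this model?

False

"it" takes "a chapter" as antecedent — a donkey pronoun bound across the clause boundary.
Strong reading: for every (t,c) with drafted(t,c), proofread(t,c) ∧ submitted(t,c).
Restrictor pairs: (T1,C2) ✓  (T1,C6) ✓  (T2,C3) ✓  (T3,C1) ✓  (T3,C4) ✓  (T3,C5) ✓  (T3,C6) ✓  (T4,C4) ✓  (T5,C3) ✗  (T5,C5) ✓
Counterexample: (T5,C3) is in drafted but fails the scope.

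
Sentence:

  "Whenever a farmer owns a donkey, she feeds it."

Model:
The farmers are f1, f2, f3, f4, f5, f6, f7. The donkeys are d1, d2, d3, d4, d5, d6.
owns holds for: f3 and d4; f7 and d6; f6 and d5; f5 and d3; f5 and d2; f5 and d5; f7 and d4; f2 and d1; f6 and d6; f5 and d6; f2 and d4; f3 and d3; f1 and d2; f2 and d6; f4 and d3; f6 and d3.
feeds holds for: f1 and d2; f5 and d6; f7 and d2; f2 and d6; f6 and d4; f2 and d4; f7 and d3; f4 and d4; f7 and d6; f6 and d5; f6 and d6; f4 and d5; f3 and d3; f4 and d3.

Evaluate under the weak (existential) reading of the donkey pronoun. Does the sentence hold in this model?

True

"it" takes "a donkey" as antecedent — a donkey pronoun bound across the clause boundary.
Weak reading: every farmer f with some owns-donkey has at least one owns-donkey d such that feeds(f,d).
Per farmer: f1:✓  f2:✓  f3:✓  f4:✓  f5:✓  f6:✓  f7:✓
Every farmer in the restrictor has a witness.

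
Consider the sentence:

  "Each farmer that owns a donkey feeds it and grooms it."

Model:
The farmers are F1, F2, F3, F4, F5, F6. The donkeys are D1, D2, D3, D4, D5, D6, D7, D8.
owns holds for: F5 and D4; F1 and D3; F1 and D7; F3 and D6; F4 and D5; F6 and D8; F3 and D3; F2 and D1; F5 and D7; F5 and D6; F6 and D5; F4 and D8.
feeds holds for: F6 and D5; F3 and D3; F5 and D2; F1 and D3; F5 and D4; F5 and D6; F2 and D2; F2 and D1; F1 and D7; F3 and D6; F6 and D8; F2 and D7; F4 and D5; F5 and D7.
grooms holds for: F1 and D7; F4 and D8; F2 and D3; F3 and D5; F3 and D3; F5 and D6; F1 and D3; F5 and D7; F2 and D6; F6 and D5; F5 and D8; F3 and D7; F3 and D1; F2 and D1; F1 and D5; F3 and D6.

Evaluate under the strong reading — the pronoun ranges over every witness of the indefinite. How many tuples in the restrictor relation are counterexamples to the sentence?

4

"it" takes "a donkey" as antecedent — a donkey pronoun bound across the clause boundary.
Strong reading: for every (f,d) with owns(f,d), feeds(f,d) ∧ grooms(f,d).
Restrictor pairs: (F1,D3) ✓  (F1,D7) ✓  (F2,D1) ✓  (F3,D3) ✓  (F3,D6) ✓  (F4,D5) ✗  (F4,D8) ✗  (F5,D4) ✗  (F5,D6) ✓  (F5,D7) ✓  (F6,D5) ✓  (F6,D8) ✗
Counterexamples (restrictor pairs failing the scope): 4.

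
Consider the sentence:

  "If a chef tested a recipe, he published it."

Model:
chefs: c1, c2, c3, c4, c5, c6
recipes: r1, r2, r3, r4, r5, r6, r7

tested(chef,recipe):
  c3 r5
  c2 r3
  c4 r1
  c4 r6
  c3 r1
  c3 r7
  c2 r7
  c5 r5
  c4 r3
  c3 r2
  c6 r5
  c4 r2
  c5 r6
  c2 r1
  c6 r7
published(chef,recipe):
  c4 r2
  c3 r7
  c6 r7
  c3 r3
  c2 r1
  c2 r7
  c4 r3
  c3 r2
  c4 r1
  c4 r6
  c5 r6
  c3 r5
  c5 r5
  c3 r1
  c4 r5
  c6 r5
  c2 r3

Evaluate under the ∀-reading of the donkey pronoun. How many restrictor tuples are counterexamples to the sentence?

"it" takes "a recipe" as antecedent — a donkey pronoun bound across the clause boundary.
Strong reading: for every (c,r) with tested(c,r), published(c,r).
Restrictor pairs: (c2,r1) ✓  (c2,r3) ✓  (c2,r7) ✓  (c3,r1) ✓  (c3,r2) ✓  (c3,r5) ✓  (c3,r7) ✓  (c4,r1) ✓  (c4,r2) ✓  (c4,r3) ✓  (c4,r6) ✓  (c5,r5) ✓  (c5,r6) ✓  (c6,r5) ✓  (c6,r7) ✓
Counterexamples (restrictor pairs failing the scope): 0.

0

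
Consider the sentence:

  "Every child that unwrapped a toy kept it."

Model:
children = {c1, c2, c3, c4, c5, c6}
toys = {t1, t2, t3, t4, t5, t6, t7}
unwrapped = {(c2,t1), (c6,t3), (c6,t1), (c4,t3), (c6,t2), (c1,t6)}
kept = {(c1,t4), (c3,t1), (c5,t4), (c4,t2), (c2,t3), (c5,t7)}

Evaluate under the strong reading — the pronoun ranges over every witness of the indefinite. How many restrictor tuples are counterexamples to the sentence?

6

"it" takes "a toy" as antecedent — a donkey pronoun bound across the clause boundary.
Strong reading: for every (c,t) with unwrapped(c,t), kept(c,t).
Restrictor pairs: (c1,t6) ✗  (c2,t1) ✗  (c4,t3) ✗  (c6,t1) ✗  (c6,t2) ✗  (c6,t3) ✗
Counterexamples (restrictor pairs failing the scope): 6.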